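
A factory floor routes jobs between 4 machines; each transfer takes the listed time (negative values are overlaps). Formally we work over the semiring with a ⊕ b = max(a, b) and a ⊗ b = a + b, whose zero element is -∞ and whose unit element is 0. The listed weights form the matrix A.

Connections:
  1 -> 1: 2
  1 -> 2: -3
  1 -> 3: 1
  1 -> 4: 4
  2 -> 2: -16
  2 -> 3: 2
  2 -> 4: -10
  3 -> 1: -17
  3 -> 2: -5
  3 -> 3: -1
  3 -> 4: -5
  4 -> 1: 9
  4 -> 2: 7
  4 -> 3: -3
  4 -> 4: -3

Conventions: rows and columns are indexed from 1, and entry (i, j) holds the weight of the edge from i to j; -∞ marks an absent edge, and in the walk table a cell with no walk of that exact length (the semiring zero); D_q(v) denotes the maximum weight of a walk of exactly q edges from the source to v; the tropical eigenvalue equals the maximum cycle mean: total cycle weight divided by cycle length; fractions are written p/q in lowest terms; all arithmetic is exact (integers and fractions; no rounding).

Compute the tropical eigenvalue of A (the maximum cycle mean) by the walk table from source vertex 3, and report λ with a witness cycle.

q=0: [-∞, -∞, 0, -∞]
q=1: [-17, -5, -1, -5]
q=2: [4, 2, -2, -6]
q=3: [6, 1, 5, 8]
q=4: [17, 15, 7, 10]
Optimal cycle mean attained by: cycle 1->4->1, total 4 + 9, length 2.
Answer: λ = 13/2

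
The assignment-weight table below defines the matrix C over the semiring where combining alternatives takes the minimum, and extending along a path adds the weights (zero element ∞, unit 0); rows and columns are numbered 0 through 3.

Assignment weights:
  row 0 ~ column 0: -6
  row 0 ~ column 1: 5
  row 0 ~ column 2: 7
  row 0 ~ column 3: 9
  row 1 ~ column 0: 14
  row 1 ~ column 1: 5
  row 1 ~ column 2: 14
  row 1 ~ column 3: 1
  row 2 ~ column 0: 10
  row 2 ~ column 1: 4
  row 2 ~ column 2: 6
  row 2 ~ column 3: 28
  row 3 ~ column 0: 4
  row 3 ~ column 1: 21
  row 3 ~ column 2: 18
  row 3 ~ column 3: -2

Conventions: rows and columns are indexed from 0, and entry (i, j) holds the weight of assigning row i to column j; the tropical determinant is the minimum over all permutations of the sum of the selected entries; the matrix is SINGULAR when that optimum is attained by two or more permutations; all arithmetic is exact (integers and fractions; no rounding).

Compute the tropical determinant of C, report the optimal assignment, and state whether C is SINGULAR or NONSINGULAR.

σ = (0, 1, 2, 3): (-6) + 5 + 6 + (-2) = 3
σ = (0, 1, 3, 2): (-6) + 5 + 28 + 18 = 45
σ = (0, 2, 1, 3): (-6) + 14 + 4 + (-2) = 10
σ = (0, 2, 3, 1): (-6) + 14 + 28 + 21 = 57
σ = (0, 3, 1, 2): (-6) + 1 + 4 + 18 = 17
σ = (0, 3, 2, 1): (-6) + 1 + 6 + 21 = 22
σ = (1, 0, 2, 3): 5 + 14 + 6 + (-2) = 23
σ = (1, 0, 3, 2): 5 + 14 + 28 + 18 = 65
σ = (1, 2, 0, 3): 5 + 14 + 10 + (-2) = 27
σ = (1, 2, 3, 0): 5 + 14 + 28 + 4 = 51
σ = (1, 3, 0, 2): 5 + 1 + 10 + 18 = 34
σ = (1, 3, 2, 0): 5 + 1 + 6 + 4 = 16
σ = (2, 0, 1, 3): 7 + 14 + 4 + (-2) = 23
σ = (2, 0, 3, 1): 7 + 14 + 28 + 21 = 70
σ = (2, 1, 0, 3): 7 + 5 + 10 + (-2) = 20
σ = (2, 1, 3, 0): 7 + 5 + 28 + 4 = 44
σ = (2, 3, 0, 1): 7 + 1 + 10 + 21 = 39
σ = (2, 3, 1, 0): 7 + 1 + 4 + 4 = 16
σ = (3, 0, 1, 2): 9 + 14 + 4 + 18 = 45
σ = (3, 0, 2, 1): 9 + 14 + 6 + 21 = 50
σ = (3, 1, 0, 2): 9 + 5 + 10 + 18 = 42
σ = (3, 1, 2, 0): 9 + 5 + 6 + 4 = 24
σ = (3, 2, 0, 1): 9 + 14 + 10 + 21 = 54
σ = (3, 2, 1, 0): 9 + 14 + 4 + 4 = 31
Optimal value attained by: σ = (0, 1, 2, 3).
Answer: det⊕(C) = 3; verdict: NONSINGULAR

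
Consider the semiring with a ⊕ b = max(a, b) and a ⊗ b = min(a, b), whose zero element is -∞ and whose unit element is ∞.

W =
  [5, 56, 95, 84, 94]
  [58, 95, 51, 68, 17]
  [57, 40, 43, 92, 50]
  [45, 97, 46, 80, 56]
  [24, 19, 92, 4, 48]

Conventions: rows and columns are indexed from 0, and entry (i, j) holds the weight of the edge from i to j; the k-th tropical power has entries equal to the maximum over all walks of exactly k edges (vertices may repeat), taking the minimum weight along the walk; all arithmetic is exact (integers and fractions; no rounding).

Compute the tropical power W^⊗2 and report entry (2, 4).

W^⊗2:
  [57, 84, 92, 92, 56]
  [58, 95, 58, 68, 58]
  [45, 92, 57, 80, 57]
  [58, 95, 56, 80, 56]
  [57, 40, 48, 92, 50]
Key observation: the optimum is the walk 2->0->4, with weight 57 min 94 = 57.
Optimal value attained by: walk 2->0->4.
Answer: (W^⊗2)[2][4] = 57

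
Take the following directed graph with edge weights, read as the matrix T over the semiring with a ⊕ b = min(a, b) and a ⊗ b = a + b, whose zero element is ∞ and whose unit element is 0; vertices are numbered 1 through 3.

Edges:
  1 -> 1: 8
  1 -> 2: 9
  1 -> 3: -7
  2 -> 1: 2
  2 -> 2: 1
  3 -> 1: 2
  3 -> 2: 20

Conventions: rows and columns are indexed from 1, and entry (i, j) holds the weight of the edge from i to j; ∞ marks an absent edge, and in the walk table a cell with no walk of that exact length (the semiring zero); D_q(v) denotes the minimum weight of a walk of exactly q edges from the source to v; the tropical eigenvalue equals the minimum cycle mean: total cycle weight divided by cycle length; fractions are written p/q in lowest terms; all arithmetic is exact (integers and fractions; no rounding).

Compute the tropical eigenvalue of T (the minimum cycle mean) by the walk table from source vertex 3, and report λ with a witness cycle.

q=0: [∞, ∞, 0]
q=1: [2, 20, ∞]
q=2: [10, 11, -5]
q=3: [-3, 12, 3]
Optimal cycle mean attained by: cycle 1->3->1, total (-7) + 2, length 2.
Answer: λ = -5/2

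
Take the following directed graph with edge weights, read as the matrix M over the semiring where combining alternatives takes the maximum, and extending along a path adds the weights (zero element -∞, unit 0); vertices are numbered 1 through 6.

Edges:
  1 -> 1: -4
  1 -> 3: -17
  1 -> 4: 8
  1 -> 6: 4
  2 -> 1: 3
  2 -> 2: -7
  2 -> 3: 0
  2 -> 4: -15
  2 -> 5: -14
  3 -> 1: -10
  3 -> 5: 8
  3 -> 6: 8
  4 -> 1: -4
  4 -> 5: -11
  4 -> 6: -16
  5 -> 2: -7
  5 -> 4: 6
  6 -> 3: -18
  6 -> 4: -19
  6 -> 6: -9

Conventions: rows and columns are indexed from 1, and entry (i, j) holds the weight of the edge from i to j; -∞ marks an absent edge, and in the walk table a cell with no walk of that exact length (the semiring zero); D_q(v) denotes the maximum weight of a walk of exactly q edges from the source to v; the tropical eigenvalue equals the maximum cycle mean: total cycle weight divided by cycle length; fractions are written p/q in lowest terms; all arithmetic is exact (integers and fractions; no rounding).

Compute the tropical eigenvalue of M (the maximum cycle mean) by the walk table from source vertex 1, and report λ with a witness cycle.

q=0: [0, -∞, -∞, -∞, -∞, -∞]
q=1: [-4, -∞, -17, 8, -∞, 4]
q=2: [4, -∞, -14, 4, -3, 0]
q=3: [0, -10, -13, 12, -6, 8]
q=4: [8, -13, -10, 8, 1, 4]
q=5: [4, -6, -9, 16, -2, 12]
q=6: [12, -9, -6, 12, 5, 8]
Optimal cycle mean attained by: cycle 1->4->1, total 8 + (-4), length 2.
Answer: λ = 2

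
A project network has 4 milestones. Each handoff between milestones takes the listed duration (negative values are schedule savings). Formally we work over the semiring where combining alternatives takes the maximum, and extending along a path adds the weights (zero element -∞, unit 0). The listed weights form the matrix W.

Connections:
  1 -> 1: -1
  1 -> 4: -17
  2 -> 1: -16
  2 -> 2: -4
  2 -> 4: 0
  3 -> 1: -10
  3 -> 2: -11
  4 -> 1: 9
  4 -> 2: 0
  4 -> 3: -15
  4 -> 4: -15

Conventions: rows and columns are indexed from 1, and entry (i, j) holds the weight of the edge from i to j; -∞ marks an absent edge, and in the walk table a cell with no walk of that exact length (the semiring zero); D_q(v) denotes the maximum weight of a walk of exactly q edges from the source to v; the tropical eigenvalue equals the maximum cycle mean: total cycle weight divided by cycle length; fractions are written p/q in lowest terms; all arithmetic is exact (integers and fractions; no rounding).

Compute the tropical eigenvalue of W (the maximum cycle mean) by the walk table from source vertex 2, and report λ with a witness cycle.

q=0: [-∞, 0, -∞, -∞]
q=1: [-16, -4, -∞, 0]
q=2: [9, 0, -15, -4]
q=3: [8, -4, -19, 0]
q=4: [9, 0, -15, -4]
Optimal cycle mean attained by: cycle 2->4->2, total 0 + 0, length 2.
Answer: λ = 0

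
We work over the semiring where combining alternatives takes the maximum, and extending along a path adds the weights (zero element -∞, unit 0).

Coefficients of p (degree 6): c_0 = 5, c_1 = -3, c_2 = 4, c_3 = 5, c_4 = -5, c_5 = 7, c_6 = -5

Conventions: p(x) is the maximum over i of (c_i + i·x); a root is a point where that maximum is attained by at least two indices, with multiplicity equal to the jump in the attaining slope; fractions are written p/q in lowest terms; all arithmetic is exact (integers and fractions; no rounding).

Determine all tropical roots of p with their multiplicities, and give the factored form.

hull edge (i=0, c=5) to (i=5, c=7): slope 2/5, span 5
hull edge (i=5, c=7) to (i=6, c=-5): slope -12, span 1
Factored form: p(x) = -5 ⊗ (x ⊕ (-2/5)) ⊗ (x ⊕ (-2/5)) ⊗ (x ⊕ (-2/5)) ⊗ (x ⊕ (-2/5)) ⊗ (x ⊕ (-2/5)) ⊗ (x ⊕ 12)
Answer: roots = -2/5 (mult 5), 12 (mult 1)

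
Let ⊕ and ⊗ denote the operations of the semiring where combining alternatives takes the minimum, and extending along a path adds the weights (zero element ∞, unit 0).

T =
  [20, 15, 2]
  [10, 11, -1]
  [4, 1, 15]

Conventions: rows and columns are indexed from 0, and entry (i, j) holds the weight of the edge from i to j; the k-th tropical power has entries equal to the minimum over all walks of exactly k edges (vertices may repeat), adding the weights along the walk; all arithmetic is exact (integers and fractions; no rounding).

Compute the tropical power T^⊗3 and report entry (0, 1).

T^⊗2:
  [6, 3, 14]
  [3, 0, 10]
  [11, 12, 0]
T^⊗3:
  [13, 14, 2]
  [10, 11, -1]
  [4, 1, 11]
Key observation: the optimum is the walk 0->2->1->1, with weight 2 + 1 + 11 = 14.
Optimal value attained by: walk 0->2->1->1.
Answer: (T^⊗3)[0][1] = 14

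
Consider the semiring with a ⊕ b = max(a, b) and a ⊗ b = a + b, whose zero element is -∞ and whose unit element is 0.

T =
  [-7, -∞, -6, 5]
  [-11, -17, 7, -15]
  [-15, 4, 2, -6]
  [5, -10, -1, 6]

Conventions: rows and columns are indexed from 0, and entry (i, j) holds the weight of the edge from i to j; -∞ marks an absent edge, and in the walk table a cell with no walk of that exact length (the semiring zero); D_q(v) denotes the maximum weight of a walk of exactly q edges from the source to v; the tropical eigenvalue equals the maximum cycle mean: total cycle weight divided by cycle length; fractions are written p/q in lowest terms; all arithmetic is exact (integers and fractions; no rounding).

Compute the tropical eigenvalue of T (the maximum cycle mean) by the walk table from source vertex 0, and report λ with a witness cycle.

q=0: [0, -∞, -∞, -∞]
q=1: [-7, -∞, -6, 5]
q=2: [10, -2, 4, 11]
q=3: [16, 8, 10, 17]
q=4: [22, 14, 16, 23]
Optimal cycle mean attained by: cycle 3->3, total 6, length 1.
Answer: λ = 6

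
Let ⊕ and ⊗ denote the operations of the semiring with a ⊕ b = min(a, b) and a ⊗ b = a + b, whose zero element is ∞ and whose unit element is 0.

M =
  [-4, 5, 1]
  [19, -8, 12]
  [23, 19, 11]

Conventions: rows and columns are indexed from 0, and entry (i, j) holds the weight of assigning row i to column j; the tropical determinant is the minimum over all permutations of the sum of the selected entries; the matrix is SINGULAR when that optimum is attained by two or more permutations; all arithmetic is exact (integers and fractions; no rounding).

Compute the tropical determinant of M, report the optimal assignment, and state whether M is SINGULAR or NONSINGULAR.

σ = (0, 1, 2): (-4) + (-8) + 11 = -1
σ = (0, 2, 1): (-4) + 12 + 19 = 27
σ = (1, 0, 2): 5 + 19 + 11 = 35
σ = (1, 2, 0): 5 + 12 + 23 = 40
σ = (2, 0, 1): 1 + 19 + 19 = 39
σ = (2, 1, 0): 1 + (-8) + 23 = 16
Optimal value attained by: σ = (0, 1, 2).
Answer: det⊕(M) = -1; verdict: NONSINGULAR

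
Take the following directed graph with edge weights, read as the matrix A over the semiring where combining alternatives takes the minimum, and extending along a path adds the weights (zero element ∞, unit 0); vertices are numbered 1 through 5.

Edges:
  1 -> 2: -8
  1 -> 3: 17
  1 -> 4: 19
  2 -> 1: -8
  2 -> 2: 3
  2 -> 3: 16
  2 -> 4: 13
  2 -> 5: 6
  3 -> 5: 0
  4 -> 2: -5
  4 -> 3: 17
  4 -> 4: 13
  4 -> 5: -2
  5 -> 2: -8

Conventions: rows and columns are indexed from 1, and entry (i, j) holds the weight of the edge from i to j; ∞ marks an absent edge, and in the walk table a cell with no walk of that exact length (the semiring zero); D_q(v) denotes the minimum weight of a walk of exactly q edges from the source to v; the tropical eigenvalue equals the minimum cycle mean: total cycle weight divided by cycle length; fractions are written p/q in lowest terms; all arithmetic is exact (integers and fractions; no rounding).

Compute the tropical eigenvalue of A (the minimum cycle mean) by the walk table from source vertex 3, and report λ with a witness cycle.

q=0: [∞, ∞, 0, ∞, ∞]
q=1: [∞, ∞, ∞, ∞, 0]
q=2: [∞, -8, ∞, ∞, ∞]
q=3: [-16, -5, 8, 5, -2]
q=4: [-13, -24, 1, 3, 1]
q=5: [-32, -21, -8, -11, -18]
Optimal cycle mean attained by: cycle 1->2->1, total (-8) + (-8), length 2.
Answer: λ = -8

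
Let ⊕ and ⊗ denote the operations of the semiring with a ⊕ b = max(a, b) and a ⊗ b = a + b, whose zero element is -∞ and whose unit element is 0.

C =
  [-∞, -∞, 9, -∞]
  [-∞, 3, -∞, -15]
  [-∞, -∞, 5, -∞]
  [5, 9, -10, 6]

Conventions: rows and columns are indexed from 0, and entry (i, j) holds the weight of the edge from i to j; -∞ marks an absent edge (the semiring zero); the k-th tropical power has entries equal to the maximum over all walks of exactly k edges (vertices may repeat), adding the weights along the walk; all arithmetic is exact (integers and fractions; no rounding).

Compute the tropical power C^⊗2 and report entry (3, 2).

C^⊗2:
  [-∞, -∞, 14, -∞]
  [-10, 6, -25, -9]
  [-∞, -∞, 10, -∞]
  [11, 15, 14, 12]
Key observation: the optimum is the walk 3->0->2, with weight 5 + 9 = 14.
Optimal value attained by: walk 3->0->2.
Answer: (C^⊗2)[3][2] = 14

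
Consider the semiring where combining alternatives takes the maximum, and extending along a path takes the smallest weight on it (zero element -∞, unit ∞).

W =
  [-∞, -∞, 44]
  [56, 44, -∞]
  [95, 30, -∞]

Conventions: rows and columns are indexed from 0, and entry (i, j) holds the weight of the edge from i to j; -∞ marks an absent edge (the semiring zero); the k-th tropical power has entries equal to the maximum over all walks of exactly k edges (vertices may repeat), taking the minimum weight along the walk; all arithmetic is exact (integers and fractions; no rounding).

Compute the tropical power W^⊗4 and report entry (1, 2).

W^⊗2:
  [44, 30, -∞]
  [44, 44, 44]
  [30, 30, 44]
W^⊗3:
  [30, 30, 44]
  [44, 44, 44]
  [44, 30, 30]
W^⊗4:
  [44, 30, 30]
  [44, 44, 44]
  [30, 30, 44]
Key observation: the optimum is the walk 1->0->2->0->2, with weight 56 min 44 min 95 min 44 = 44.
Optimal value attained by: walk 1->0->2->0->2.
Answer: (W^⊗4)[1][2] = 44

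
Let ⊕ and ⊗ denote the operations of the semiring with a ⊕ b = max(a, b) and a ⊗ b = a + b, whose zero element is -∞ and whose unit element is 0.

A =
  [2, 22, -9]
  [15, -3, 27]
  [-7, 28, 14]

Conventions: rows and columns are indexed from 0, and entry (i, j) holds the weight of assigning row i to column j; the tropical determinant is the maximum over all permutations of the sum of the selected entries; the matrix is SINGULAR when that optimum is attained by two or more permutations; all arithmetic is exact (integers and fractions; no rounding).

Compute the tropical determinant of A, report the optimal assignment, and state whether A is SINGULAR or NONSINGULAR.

σ = (0, 1, 2): 2 + (-3) + 14 = 13
σ = (0, 2, 1): 2 + 27 + 28 = 57
σ = (1, 0, 2): 22 + 15 + 14 = 51
σ = (1, 2, 0): 22 + 27 + (-7) = 42
σ = (2, 0, 1): (-9) + 15 + 28 = 34
σ = (2, 1, 0): (-9) + (-3) + (-7) = -19
Optimal value attained by: σ = (0, 2, 1).
Answer: det⊕(A) = 57; verdict: NONSINGULAR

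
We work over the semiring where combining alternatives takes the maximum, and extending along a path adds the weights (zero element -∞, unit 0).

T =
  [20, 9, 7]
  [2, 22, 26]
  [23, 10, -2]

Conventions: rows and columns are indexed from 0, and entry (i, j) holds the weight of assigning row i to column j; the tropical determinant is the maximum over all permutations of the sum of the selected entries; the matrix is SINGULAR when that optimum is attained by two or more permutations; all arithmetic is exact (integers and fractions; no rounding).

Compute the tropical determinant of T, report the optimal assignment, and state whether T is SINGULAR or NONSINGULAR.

σ = (0, 1, 2): 20 + 22 + (-2) = 40
σ = (0, 2, 1): 20 + 26 + 10 = 56
σ = (1, 0, 2): 9 + 2 + (-2) = 9
σ = (1, 2, 0): 9 + 26 + 23 = 58
σ = (2, 0, 1): 7 + 2 + 10 = 19
σ = (2, 1, 0): 7 + 22 + 23 = 52
Optimal value attained by: σ = (1, 2, 0).
Answer: det⊕(T) = 58; verdict: NONSINGULAR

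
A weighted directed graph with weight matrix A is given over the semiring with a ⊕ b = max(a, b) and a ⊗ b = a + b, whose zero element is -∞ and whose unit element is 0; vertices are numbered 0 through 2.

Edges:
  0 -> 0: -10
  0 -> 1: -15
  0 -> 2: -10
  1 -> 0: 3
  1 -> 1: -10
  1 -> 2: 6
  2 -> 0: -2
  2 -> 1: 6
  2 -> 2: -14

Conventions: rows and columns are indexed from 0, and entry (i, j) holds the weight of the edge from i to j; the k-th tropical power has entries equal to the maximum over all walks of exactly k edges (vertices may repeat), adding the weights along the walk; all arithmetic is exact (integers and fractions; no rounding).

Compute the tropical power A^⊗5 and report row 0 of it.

A^⊗2:
  [-12, -4, -9]
  [4, 12, -4]
  [9, -4, 12]
A^⊗3:
  [-1, -3, 2]
  [15, 2, 18]
  [10, 18, 2]
A^⊗4:
  [0, 8, 3]
  [16, 24, 8]
  [21, 8, 24]
A^⊗5:
  [11, 9, 14]
  [27, 14, 30]
  [22, 30, 14]
Answer: row 0 of A^⊗5 = [11, 9, 14]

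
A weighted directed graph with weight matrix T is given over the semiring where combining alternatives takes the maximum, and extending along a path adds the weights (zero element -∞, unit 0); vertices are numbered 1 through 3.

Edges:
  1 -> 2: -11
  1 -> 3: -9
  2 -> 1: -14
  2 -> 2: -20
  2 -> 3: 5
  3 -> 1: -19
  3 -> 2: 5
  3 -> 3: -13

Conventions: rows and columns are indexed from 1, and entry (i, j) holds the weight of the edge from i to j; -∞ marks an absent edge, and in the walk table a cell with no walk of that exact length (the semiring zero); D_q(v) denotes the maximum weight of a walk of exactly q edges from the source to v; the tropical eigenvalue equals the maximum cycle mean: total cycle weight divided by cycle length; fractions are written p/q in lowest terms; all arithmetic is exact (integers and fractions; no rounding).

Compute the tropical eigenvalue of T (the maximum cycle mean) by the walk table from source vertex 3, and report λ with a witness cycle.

q=0: [-∞, -∞, 0]
q=1: [-19, 5, -13]
q=2: [-9, -8, 10]
q=3: [-9, 15, -3]
Optimal cycle mean attained by: cycle 2->3->2, total 5 + 5, length 2.
Answer: λ = 5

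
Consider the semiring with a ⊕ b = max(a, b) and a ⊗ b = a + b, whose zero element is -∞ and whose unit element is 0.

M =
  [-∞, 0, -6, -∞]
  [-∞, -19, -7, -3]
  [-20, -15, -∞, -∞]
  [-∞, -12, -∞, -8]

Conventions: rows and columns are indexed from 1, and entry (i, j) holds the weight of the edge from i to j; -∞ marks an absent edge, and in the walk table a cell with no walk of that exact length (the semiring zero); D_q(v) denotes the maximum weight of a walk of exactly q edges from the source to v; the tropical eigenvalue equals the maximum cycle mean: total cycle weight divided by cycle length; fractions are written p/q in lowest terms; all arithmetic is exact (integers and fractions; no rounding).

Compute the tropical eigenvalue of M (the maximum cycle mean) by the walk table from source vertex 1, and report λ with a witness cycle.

q=0: [0, -∞, -∞, -∞]
q=1: [-∞, 0, -6, -∞]
q=2: [-26, -19, -7, -3]
q=3: [-27, -15, -26, -11]
q=4: [-46, -23, -22, -18]
Optimal cycle mean attained by: cycle 2->4->2, total (-3) + (-12), length 2.
Answer: λ = -15/2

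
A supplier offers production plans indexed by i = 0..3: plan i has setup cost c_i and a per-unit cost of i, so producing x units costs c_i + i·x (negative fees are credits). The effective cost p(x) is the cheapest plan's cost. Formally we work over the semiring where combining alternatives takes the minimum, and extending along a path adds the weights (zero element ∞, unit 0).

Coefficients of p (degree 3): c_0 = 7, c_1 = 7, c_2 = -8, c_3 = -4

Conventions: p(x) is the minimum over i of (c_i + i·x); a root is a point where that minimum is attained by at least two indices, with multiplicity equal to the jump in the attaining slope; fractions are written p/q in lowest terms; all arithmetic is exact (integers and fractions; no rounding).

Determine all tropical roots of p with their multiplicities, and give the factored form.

hull edge (i=0, c=7) to (i=2, c=-8): slope -15/2, span 2
hull edge (i=2, c=-8) to (i=3, c=-4): slope 4, span 1
Factored form: p(x) = -4 ⊗ (x ⊕ (-4)) ⊗ (x ⊕ 15/2) ⊗ (x ⊕ 15/2)
Answer: roots = -4 (mult 1), 15/2 (mult 2)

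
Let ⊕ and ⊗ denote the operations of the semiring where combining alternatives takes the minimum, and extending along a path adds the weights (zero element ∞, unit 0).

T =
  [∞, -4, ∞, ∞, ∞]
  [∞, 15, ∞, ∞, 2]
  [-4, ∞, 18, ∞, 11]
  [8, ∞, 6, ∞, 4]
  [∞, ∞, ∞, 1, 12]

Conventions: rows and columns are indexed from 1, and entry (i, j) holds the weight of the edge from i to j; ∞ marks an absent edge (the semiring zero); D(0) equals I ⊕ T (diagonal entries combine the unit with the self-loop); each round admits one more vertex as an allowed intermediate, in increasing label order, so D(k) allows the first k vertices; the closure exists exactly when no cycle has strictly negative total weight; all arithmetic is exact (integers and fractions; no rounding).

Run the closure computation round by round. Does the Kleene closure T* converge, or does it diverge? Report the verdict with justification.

D(0):
  [0, -4, ∞, ∞, ∞]
  [∞, 0, ∞, ∞, 2]
  [-4, ∞, 0, ∞, 11]
  [8, ∞, 6, 0, 4]
  [∞, ∞, ∞, 1, 0]
D(1):
  [0, -4, ∞, ∞, ∞]
  [∞, 0, ∞, ∞, 2]
  [-4, -8, 0, ∞, 11]
  [8, 4, 6, 0, 4]
  [∞, ∞, ∞, 1, 0]
D(2):
  [0, -4, ∞, ∞, -2]
  [∞, 0, ∞, ∞, 2]
  [-4, -8, 0, ∞, -6]
  [8, 4, 6, 0, 4]
  [∞, ∞, ∞, 1, 0]
D(3):
  [0, -4, ∞, ∞, -2]
  [∞, 0, ∞, ∞, 2]
  [-4, -8, 0, ∞, -6]
  [2, -2, 6, 0, 0]
  [∞, ∞, ∞, 1, 0]
D(4):
  [0, -4, ∞, ∞, -2]
  [∞, 0, ∞, ∞, 2]
  [-4, -8, 0, ∞, -6]
  [2, -2, 6, 0, 0]
  [3, -1, 7, 1, 0]
D(5):
  [0, -4, 5, -1, -2]
  [5, 0, 9, 3, 2]
  [-4, -8, 0, -5, -6]
  [2, -2, 6, 0, 0]
  [3, -1, 7, 1, 0]
Key observation: every diagonal entry stays at the unit through all rounds, so no improving cycle exists.
Answer: CONVERGES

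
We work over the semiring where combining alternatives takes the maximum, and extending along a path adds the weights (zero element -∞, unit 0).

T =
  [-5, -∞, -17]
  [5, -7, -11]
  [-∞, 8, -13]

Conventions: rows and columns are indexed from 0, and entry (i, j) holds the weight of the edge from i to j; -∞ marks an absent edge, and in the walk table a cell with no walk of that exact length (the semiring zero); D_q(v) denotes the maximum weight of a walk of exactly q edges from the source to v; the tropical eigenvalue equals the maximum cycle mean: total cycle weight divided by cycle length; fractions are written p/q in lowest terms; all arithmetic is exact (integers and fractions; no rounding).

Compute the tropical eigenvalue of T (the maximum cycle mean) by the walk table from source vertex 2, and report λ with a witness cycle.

q=0: [-∞, -∞, 0]
q=1: [-∞, 8, -13]
q=2: [13, 1, -3]
q=3: [8, 5, -4]
Optimal cycle mean attained by: cycle 0->2->1->0, total (-17) + 8 + 5, length 3.
Answer: λ = -4/3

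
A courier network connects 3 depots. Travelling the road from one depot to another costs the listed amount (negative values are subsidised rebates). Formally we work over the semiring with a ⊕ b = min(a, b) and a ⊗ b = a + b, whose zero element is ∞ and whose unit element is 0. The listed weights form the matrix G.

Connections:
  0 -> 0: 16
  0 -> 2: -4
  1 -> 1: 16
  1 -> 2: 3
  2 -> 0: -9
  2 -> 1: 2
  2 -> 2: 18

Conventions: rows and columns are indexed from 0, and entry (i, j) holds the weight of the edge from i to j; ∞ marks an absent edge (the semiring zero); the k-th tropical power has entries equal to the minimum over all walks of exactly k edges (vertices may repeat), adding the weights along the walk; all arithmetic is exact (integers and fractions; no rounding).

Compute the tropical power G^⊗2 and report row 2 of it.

G^⊗2:
  [-13, -2, 12]
  [-6, 5, 19]
  [7, 18, -13]
Answer: row 2 of G^⊗2 = [7, 18, -13]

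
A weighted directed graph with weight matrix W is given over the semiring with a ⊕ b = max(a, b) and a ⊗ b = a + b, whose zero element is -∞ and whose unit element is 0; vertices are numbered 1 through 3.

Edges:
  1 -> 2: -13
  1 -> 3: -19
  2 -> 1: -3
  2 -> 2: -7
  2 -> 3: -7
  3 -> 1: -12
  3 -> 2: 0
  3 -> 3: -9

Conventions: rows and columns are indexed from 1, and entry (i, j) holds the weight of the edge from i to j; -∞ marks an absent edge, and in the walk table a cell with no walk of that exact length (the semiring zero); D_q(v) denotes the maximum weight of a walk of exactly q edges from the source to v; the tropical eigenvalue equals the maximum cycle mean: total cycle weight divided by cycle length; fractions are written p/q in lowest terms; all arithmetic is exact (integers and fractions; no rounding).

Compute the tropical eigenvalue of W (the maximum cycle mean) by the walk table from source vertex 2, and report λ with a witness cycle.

q=0: [-∞, 0, -∞]
q=1: [-3, -7, -7]
q=2: [-10, -7, -14]
q=3: [-10, -14, -14]
Optimal cycle mean attained by: cycle 2->3->2, total (-7) + 0, length 2.
Answer: λ = -7/2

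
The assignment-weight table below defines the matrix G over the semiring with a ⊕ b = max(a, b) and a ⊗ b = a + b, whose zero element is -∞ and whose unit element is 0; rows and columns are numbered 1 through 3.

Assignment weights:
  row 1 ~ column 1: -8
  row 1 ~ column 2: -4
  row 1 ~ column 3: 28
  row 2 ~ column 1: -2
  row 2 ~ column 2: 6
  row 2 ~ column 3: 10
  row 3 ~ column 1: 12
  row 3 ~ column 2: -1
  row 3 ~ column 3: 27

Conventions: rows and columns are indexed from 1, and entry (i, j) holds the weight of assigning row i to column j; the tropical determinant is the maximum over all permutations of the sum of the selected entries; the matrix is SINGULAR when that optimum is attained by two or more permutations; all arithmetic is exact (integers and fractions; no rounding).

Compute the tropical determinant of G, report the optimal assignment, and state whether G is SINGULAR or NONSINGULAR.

σ = (1, 2, 3): (-8) + 6 + 27 = 25
σ = (1, 3, 2): (-8) + 10 + (-1) = 1
σ = (2, 1, 3): (-4) + (-2) + 27 = 21
σ = (2, 3, 1): (-4) + 10 + 12 = 18
σ = (3, 1, 2): 28 + (-2) + (-1) = 25
σ = (3, 2, 1): 28 + 6 + 12 = 46
Optimal value attained by: σ = (3, 2, 1).
Answer: det⊕(G) = 46; verdict: NONSINGULAR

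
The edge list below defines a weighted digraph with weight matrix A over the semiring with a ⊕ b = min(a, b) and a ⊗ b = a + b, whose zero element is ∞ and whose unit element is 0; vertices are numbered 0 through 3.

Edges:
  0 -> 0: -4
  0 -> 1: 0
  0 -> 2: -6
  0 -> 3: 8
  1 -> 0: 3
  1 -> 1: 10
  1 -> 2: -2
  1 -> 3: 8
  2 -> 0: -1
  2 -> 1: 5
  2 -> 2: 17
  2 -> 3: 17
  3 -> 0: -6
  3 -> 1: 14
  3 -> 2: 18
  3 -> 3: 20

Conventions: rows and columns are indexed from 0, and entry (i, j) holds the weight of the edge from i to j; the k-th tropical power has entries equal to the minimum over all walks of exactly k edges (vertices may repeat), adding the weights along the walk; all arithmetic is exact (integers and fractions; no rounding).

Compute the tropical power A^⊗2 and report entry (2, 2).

A^⊗2:
  [-8, -4, -10, 4]
  [-3, 3, -3, 11]
  [-5, -1, -7, 7]
  [-10, -6, -12, 2]
Key observation: the optimum is the walk 2->0->2, with weight (-1) + (-6) = -7.
Optimal value attained by: walk 2->0->2.
Answer: (A^⊗2)[2][2] = -7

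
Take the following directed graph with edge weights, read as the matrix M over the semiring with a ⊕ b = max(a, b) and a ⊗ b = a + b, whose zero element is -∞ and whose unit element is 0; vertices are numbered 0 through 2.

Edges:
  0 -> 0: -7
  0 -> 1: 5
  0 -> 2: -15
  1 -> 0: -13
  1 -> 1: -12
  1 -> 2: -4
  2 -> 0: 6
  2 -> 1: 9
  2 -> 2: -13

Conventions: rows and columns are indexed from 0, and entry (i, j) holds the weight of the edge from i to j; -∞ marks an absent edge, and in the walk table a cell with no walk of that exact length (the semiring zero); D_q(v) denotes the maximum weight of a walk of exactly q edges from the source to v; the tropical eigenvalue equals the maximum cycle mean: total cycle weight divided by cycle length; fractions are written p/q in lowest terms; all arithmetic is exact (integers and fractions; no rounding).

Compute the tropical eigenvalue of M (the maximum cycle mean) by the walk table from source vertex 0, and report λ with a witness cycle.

q=0: [0, -∞, -∞]
q=1: [-7, 5, -15]
q=2: [-8, -2, 1]
q=3: [7, 10, -6]
Optimal cycle mean attained by: cycle 1->2->1, total (-4) + 9, length 2.
Answer: λ = 5/2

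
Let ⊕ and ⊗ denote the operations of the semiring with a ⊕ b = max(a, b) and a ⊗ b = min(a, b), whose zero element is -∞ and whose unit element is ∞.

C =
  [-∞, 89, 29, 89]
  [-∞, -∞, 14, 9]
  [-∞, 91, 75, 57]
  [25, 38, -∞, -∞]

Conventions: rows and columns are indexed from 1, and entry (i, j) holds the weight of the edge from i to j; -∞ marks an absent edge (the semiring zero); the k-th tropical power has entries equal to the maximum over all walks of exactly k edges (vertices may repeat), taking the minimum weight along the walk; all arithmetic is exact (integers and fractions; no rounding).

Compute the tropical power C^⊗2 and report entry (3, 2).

C^⊗2:
  [25, 38, 29, 29]
  [9, 14, 14, 14]
  [25, 75, 75, 57]
  [-∞, 25, 25, 25]
Key observation: the optimum is the walk 3->3->2, with weight 75 min 91 = 75.
Optimal value attained by: walk 3->3->2.
Answer: (C^⊗2)[3][2] = 75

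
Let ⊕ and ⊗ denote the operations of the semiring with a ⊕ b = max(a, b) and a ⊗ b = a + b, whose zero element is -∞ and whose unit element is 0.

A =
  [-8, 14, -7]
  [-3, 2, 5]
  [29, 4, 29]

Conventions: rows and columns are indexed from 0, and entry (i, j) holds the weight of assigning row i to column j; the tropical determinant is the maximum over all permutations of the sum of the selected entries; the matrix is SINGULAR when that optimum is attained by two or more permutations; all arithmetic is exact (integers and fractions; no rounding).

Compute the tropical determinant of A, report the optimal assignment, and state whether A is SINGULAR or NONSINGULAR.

σ = (0, 1, 2): (-8) + 2 + 29 = 23
σ = (0, 2, 1): (-8) + 5 + 4 = 1
σ = (1, 0, 2): 14 + (-3) + 29 = 40
σ = (1, 2, 0): 14 + 5 + 29 = 48
σ = (2, 0, 1): (-7) + (-3) + 4 = -6
σ = (2, 1, 0): (-7) + 2 + 29 = 24
Optimal value attained by: σ = (1, 2, 0).
Answer: det⊕(A) = 48; verdict: NONSINGULAR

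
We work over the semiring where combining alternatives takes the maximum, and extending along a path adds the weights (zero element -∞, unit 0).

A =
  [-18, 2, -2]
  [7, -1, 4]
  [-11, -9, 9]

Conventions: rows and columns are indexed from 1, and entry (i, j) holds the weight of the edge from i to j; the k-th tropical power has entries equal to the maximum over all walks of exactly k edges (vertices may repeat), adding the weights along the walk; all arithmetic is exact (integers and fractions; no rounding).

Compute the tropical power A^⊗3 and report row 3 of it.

A^⊗2:
  [9, 1, 7]
  [6, 9, 13]
  [-2, 0, 18]
A^⊗3:
  [8, 11, 16]
  [16, 8, 22]
  [7, 9, 27]
Answer: row 3 of A^⊗3 = [7, 9, 27]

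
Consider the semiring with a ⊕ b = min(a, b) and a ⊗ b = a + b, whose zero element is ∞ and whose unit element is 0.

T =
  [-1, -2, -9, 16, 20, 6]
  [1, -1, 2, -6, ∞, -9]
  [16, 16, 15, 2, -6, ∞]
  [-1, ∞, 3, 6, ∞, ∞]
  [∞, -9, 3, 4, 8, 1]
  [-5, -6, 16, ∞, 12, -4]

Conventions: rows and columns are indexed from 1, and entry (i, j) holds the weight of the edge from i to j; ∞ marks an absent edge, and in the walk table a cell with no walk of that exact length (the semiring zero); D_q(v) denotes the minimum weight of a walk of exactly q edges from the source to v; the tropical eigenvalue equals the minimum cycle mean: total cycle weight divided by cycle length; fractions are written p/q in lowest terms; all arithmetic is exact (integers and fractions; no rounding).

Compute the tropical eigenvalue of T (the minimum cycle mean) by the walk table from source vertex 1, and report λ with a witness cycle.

q=0: [0, ∞, ∞, ∞, ∞, ∞]
q=1: [-1, -2, -9, 16, 20, 6]
q=2: [-2, -3, -10, -8, -15, -11]
q=3: [-16, -24, -12, -11, -16, -15]
q=4: [-23, -25, -25, -30, -18, -33]
q=5: [-38, -39, -32, -31, -31, -37]
q=6: [-42, -43, -47, -45, -38, -48]
Optimal cycle mean attained by: cycle 1->3->5->2->6->1, total (-9) + (-6) + (-9) + (-9) + (-5), length 5.
Answer: λ = -38/5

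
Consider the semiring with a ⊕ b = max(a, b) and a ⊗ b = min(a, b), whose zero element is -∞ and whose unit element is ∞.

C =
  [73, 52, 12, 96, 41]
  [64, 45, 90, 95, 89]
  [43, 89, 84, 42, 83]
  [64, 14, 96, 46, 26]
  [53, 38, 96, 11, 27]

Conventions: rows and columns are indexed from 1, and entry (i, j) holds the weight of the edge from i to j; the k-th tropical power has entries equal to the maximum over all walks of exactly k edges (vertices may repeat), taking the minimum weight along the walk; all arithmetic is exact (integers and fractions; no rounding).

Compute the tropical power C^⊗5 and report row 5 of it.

C^⊗2:
  [73, 52, 96, 73, 52]
  [64, 89, 95, 64, 83]
  [64, 84, 89, 89, 89]
  [64, 89, 84, 64, 83]
  [53, 89, 84, 53, 83]
C^⊗3:
  [73, 89, 84, 73, 83]
  [64, 89, 89, 89, 89]
  [64, 89, 89, 84, 84]
  [64, 84, 89, 89, 89]
  [64, 84, 89, 89, 89]
C^⊗4:
  [73, 84, 89, 89, 89]
  [64, 89, 89, 89, 89]
  [64, 89, 89, 89, 89]
  [64, 89, 89, 84, 84]
  [64, 89, 89, 84, 84]
C^⊗5:
  [73, 89, 89, 84, 84]
  [64, 89, 89, 89, 89]
  [64, 89, 89, 89, 89]
  [64, 89, 89, 89, 89]
  [64, 89, 89, 89, 89]
Answer: row 5 of C^⊗5 = [64, 89, 89, 89, 89]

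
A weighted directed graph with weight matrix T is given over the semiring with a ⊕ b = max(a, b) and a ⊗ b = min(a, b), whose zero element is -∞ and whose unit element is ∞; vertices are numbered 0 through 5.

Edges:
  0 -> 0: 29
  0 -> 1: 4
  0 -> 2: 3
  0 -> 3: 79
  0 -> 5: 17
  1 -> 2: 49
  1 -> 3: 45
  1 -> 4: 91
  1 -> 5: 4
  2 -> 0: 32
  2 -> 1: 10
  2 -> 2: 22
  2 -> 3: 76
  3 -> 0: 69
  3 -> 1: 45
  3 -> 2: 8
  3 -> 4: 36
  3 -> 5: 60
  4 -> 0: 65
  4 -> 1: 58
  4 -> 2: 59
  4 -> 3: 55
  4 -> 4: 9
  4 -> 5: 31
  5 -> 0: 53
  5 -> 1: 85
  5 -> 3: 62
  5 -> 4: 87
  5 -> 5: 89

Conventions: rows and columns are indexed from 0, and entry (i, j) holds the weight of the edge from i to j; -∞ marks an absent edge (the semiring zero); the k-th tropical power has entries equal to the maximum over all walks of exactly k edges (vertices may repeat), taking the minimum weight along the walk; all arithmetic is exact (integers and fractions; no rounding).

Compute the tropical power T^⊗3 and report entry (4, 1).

T^⊗2:
  [69, 45, 8, 29, 36, 60]
  [65, 58, 59, 55, 36, 45]
  [69, 45, 22, 32, 36, 60]
  [53, 60, 45, 69, 60, 60]
  [55, 45, 49, 65, 58, 55]
  [65, 85, 59, 62, 87, 89]
T^⊗3:
  [53, 60, 45, 69, 60, 60]
  [55, 45, 49, 65, 58, 55]
  [53, 60, 45, 69, 60, 60]
  [69, 60, 59, 60, 60, 60]
  [65, 58, 58, 55, 55, 60]
  [65, 85, 59, 65, 87, 89]
Key observation: the optimum is the walk 4->1->4->1, with weight 58 min 91 min 58 = 58.
Optimal value attained by: walk 4->1->4->1.
Answer: (T^⊗3)[4][1] = 58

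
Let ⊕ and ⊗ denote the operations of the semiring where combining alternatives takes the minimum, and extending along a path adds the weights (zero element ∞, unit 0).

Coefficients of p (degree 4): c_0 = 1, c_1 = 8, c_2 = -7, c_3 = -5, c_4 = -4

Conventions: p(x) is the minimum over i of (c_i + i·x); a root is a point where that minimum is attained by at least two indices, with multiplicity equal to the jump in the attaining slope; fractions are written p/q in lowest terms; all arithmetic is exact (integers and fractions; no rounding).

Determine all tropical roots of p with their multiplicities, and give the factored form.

hull edge (i=0, c=1) to (i=2, c=-7): slope -4, span 2
hull edge (i=2, c=-7) to (i=4, c=-4): slope 3/2, span 2
Factored form: p(x) = -4 ⊗ (x ⊕ (-3/2)) ⊗ (x ⊕ (-3/2)) ⊗ (x ⊕ 4) ⊗ (x ⊕ 4)
Answer: roots = -3/2 (mult 2), 4 (mult 2)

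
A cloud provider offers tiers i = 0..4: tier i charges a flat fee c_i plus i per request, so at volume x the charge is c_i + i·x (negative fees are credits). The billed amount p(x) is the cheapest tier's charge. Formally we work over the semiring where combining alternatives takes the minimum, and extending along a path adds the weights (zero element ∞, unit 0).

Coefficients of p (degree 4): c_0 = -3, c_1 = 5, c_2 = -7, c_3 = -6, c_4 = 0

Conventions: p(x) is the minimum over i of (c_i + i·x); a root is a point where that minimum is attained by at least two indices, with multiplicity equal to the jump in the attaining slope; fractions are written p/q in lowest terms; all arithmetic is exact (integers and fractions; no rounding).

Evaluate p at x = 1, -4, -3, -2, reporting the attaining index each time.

p(1) = min(-3+0·1=-3, 5+1·1=6, -7+2·1=-5, -6+3·1=-3, 0+4·1=4) = -5 (attained by i=2)
p(-4) = min(-3+0·(-4)=-3, 5+1·(-4)=1, -7+2·(-4)=-15, -6+3·(-4)=-18, 0+4·(-4)=-16) = -18 (attained by i=3)
p(-3) = min(-3+0·(-3)=-3, 5+1·(-3)=2, -7+2·(-3)=-13, -6+3·(-3)=-15, 0+4·(-3)=-12) = -15 (attained by i=3)
p(-2) = min(-3+0·(-2)=-3, 5+1·(-2)=3, -7+2·(-2)=-11, -6+3·(-2)=-12, 0+4·(-2)=-8) = -12 (attained by i=3)
Answer: p(1) = -5; p(-4) = -18; p(-3) = -15; p(-2) = -12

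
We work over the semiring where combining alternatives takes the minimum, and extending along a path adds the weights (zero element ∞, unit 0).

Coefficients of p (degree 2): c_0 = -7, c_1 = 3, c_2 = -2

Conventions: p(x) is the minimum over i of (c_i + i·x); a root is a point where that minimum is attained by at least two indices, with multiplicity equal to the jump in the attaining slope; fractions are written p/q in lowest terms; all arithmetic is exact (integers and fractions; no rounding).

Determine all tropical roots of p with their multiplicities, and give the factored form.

hull edge (i=0, c=-7) to (i=2, c=-2): slope 5/2, span 2
Factored form: p(x) = -2 ⊗ (x ⊕ (-5/2)) ⊗ (x ⊕ (-5/2))
Answer: roots = -5/2 (mult 2)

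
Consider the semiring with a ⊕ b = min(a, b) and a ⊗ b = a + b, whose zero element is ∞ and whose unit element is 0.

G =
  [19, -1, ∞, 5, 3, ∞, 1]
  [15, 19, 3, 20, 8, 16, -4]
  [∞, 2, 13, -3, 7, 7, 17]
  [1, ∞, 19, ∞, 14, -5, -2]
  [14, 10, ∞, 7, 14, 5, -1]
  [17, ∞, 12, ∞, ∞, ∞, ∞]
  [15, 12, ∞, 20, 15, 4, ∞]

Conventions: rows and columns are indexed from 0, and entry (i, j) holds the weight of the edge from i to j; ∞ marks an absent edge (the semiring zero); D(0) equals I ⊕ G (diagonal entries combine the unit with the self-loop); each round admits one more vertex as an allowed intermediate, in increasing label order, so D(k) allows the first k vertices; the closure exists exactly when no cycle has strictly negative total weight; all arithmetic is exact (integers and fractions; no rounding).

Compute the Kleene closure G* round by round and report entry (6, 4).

D(0):
  [0, -1, ∞, 5, 3, ∞, 1]
  [15, 0, 3, 20, 8, 16, -4]
  [∞, 2, 0, -3, 7, 7, 17]
  [1, ∞, 19, 0, 14, -5, -2]
  [14, 10, ∞, 7, 0, 5, -1]
  [17, ∞, 12, ∞, ∞, 0, ∞]
  [15, 12, ∞, 20, 15, 4, 0]
D(1):
  [0, -1, ∞, 5, 3, ∞, 1]
  [15, 0, 3, 20, 8, 16, -4]
  [∞, 2, 0, -3, 7, 7, 17]
  [1, 0, 19, 0, 4, -5, -2]
  [14, 10, ∞, 7, 0, 5, -1]
  [17, 16, 12, 22, 20, 0, 18]
  [15, 12, ∞, 20, 15, 4, 0]
D(2):
  [0, -1, 2, 5, 3, 15, -5]
  [15, 0, 3, 20, 8, 16, -4]
  [17, 2, 0, -3, 7, 7, -2]
  [1, 0, 3, 0, 4, -5, -4]
  [14, 10, 13, 7, 0, 5, -1]
  [17, 16, 12, 22, 20, 0, 12]
  [15, 12, 15, 20, 15, 4, 0]
D(3):
  [0, -1, 2, -1, 3, 9, -5]
  [15, 0, 3, 0, 8, 10, -4]
  [17, 2, 0, -3, 7, 7, -2]
  [1, 0, 3, 0, 4, -5, -4]
  [14, 10, 13, 7, 0, 5, -1]
  [17, 14, 12, 9, 19, 0, 10]
  [15, 12, 15, 12, 15, 4, 0]
D(4):
  [0, -1, 2, -1, 3, -6, -5]
  [1, 0, 3, 0, 4, -5, -4]
  [-2, -3, 0, -3, 1, -8, -7]
  [1, 0, 3, 0, 4, -5, -4]
  [8, 7, 10, 7, 0, 2, -1]
  [10, 9, 12, 9, 13, 0, 5]
  [13, 12, 15, 12, 15, 4, 0]
D(5):
  [0, -1, 2, -1, 3, -6, -5]
  [1, 0, 3, 0, 4, -5, -4]
  [-2, -3, 0, -3, 1, -8, -7]
  [1, 0, 3, 0, 4, -5, -4]
  [8, 7, 10, 7, 0, 2, -1]
  [10, 9, 12, 9, 13, 0, 5]
  [13, 12, 15, 12, 15, 4, 0]
D(6):
  [0, -1, 2, -1, 3, -6, -5]
  [1, 0, 3, 0, 4, -5, -4]
  [-2, -3, 0, -3, 1, -8, -7]
  [1, 0, 3, 0, 4, -5, -4]
  [8, 7, 10, 7, 0, 2, -1]
  [10, 9, 12, 9, 13, 0, 5]
  [13, 12, 15, 12, 15, 4, 0]
D(7):
  [0, -1, 2, -1, 3, -6, -5]
  [1, 0, 3, 0, 4, -5, -4]
  [-2, -3, 0, -3, 1, -8, -7]
  [1, 0, 3, 0, 4, -5, -4]
  [8, 7, 10, 7, 0, 2, -1]
  [10, 9, 12, 9, 13, 0, 5]
  [13, 12, 15, 12, 15, 4, 0]
Answer: G*[6][4] = 15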